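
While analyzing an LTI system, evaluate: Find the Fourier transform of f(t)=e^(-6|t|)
Using the standard pair: F{e^(-a|t|)} = 2a/(a^2+omega^2)
With a = 6: F(omega) = 12/(36+omega^2)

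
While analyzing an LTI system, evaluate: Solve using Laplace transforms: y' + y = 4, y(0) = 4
Take L of both sides: sY(s) - 4 + Y(s)=4/s
Y(s)(s + 1)=4/s + 4
Y(s)=4/(s(s + 1)) + 4/(s + 1)
Partial fractions: 4/(s(s + 1))=4/s - 4/(s + 1)
So Y(s)=4/s
Inverse transform (L^(-1){1/s}=1, L^(-1){1/(s + 1)}=e^(-t)):

Answer: y(t)=4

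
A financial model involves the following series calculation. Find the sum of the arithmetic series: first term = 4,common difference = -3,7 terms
Last term: a_n=4 + (7 - 1)·-3=-14
Sum=n(a_1 + a_n)/2=7(4 + (-14))/2=-35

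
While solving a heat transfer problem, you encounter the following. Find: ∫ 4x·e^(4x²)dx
Let u = 4x², du = 8x dx
∫ (1/2)e^u du = e^u/2+C

Answer: e^(4x²)/2+C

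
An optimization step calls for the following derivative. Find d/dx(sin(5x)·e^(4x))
Product rule: (fg)' = f'g+fg'
f = sin(5x), f' = 5·cos(5x)
g = e^(4x), g' = 4·e^(4x)

Answer: 5·cos(5x)·e^(4x)+4·sin(5x)·e^(4x)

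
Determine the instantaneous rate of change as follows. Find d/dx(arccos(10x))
d/dx[arccos(u)] = -u'/√(1-u²), u = 10x, u' = 10

Answer: -10/√(1 - 100x²)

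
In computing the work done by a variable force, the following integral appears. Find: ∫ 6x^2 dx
Using power rule: ∫ 6x^2 dx=6/3 x^3 + C=2x^3 + C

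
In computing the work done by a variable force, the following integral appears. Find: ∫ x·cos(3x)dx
By parts: u = x, dv = cos(3x) dx
du = dx, v = sin(3x)/3
= x·sin(3x)/3+cos(3x)/3²+C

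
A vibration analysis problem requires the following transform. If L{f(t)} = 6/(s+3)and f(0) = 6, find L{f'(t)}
L{f'(t)} = s·F(s) - f(0) = 6s/(s+3)-6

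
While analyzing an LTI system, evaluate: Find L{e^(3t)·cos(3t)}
First shifting: L{e^(at)f(t)} = F(s-a)
L{cos(3t)} = s/(s²+9)
Shift: (s-3)/((s-3)²+9)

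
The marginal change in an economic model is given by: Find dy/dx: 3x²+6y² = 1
Differentiate: 6x + 12y·(dy/dx)=0
dy/dx=-6x/(12y)=-(1/2)·(x/y)

Answer: dy/dx=-(1/2)·(x/y)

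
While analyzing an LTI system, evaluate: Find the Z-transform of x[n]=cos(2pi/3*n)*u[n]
Z{cos(w0 * n) * u[n]}=z(z - cos(w0))/(z^2 - 2z * cos(w0) + 1)
With w0=2pi/3: X(z)=z(z - cos(2pi/3))/(z^2 - 2z * cos(2pi/3) + 1)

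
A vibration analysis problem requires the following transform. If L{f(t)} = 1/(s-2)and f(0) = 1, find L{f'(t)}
L{f'(t)} = s·F(s) - f(0) = s/(s-2)-1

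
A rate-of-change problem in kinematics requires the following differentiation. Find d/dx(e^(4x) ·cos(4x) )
Product rule: (fg)' = f'g + fg'
f = e^(4x), f' = 4·e^(4x)
g = cos(4x), g' = -4·sin(4x)

Answer: 4·e^(4x)·cos(4x) - 4·e^(4x)·sin(4x)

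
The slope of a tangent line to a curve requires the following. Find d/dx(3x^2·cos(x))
Product rule: (fg)'=f'g+fg'
f=3x^2, f'=6x
g=cos(x), g'=-sin(x)

Answer: 6x·cos(x)-3x^2·sin(x)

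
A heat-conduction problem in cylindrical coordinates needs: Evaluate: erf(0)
erf(0)=0 (error function is odd and erf(0)=0 by definition)

Answer: 0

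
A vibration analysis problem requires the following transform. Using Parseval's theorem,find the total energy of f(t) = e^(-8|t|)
Parseval's theorem: E = integral |f(t)|^2 dt = (1/2pi) integral |F(omega)|^2 domega
E = integral_{-inf}^{inf} e^(-16|t|) dt = 2*integral_0^inf e^(-16t) dt = 2/(2*8) = 1/8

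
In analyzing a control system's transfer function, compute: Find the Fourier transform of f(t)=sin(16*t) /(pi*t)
sin(W * t)/(pi * t)=(W/pi) * sinc(W * t/pi) is the impulse response of the ideal low-pass filter with cutoff W (here W=16).
Its Fourier transform is a rectangular function:
F(omega)=1 for |omega| < 16, 0 otherwise

Answer: rect(omega/32) [i.e., 1 for |omega| < 16, 0 otherwise]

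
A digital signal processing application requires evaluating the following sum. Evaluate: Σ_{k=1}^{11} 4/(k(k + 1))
Partial fractions: 4/(k(k + 1))=4/k - 4/(k + 1)
Telescoping sum: 4(1 - 1/12)=4·11/12

Answer: 11/3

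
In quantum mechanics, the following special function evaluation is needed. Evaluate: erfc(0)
erfc(x)=1 - erf(x); erfc(0)=1 - erf(0)=1 - 0=1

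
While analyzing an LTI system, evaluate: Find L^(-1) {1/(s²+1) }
L^(-1){w/(s² + w²)}=sin(wt)
Here w=1

Answer: sin(t)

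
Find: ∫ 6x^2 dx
Using power rule: ∫ 6x^2 dx=6/3 x^3+C=2x^3+C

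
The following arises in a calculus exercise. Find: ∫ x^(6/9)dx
Power rule: ∫ x^(2/3) dx=x^(5/3)/(5/3) + C

Answer: (3/5)·x^(5/3) + C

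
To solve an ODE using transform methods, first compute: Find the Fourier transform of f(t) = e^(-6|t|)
Using the standard pair: F{e^(-a|t|)} = 2a/(a^2+omega^2)
With a = 6: F(omega) = 12/(36+omega^2)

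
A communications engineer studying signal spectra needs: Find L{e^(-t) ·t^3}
First shifting: L{e^(at)f(t)} = F(s-a)
L{t^3} = 6/s^4
Shift s → s + 1: 6/(s + 1)^4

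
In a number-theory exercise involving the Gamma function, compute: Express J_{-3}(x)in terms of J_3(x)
For integer n: J_{-n}(x) = (-1)^n J_n(x)
With n = 3: J_{-3}(x) = (-1)^3 J_3(x) = -J_3(x)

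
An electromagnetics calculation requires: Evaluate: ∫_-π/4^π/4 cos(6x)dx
Antiderivative: sin(6x)/6
Evaluate at bounds: [sin(6·π/4)/6] - [sin(6·-π/4)/6]
= ((-1) - (1))/6 = -1/3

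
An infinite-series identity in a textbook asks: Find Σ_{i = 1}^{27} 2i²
=2·n(n + 1)(2n + 1)/6=2·27·28·55/6=13860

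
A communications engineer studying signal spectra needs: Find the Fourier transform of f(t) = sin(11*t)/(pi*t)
sin(W * t)/(pi * t) = (W/pi) * sinc(W * t/pi) is the impulse response of the ideal low-pass filter with cutoff W (here W = 11).
Its Fourier transform is a rectangular function:
F(omega) = 1 for |omega| < 11, 0 otherwise

Answer: rect(omega/22) [i.e., 1 for |omega| < 11, 0 otherwise]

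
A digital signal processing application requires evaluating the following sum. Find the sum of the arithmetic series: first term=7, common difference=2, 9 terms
Last term: a_n=7+(9-1)·2=23
Sum=n(a_1+a_n)/2=9(7+23)/2=135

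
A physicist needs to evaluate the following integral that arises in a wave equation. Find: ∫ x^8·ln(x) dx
By parts: u = ln(x), dv = x^8 dx
du = 1/x dx, v = x^9/9
= x^9·ln(x)/9 - ∫ x^8/9 dx
= x^9·ln(x)/9 - x^9/81+C

Answer: x^9(ln(x)/9-1/81)+C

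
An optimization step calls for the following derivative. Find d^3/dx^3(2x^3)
Apply power rule 3 times:
d^1: 6x^2
d^2: 12x
d^3: 12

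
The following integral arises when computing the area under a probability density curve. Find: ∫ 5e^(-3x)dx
Since d/dx[e^(-3x)]=-3e^(-3x), we get -5/3 e^(-3x)+C

Answer: (-5/3)e^(-3x)+C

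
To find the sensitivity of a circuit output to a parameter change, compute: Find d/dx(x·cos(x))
Product rule: (fg)'=f'g + fg'
f=x, f'=1
g=cos(x), g'=-sin(x)

Answer: cos(x) - x·sin(x)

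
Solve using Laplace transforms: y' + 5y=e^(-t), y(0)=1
Take L: sY - 1 + 5Y=1/(s + 1)
Y(s + 5)=1/(s + 1) + 1
Y=1/((s + 1)(s + 5)) + 1/(s + 5)
Partial fractions: 1/((s + 1)(s + 5))=(1/4)/(s + 1) - (1/4)/(s + 5)
So Y=(1/4)/(s + 1) + (3/4)/(s + 5)
Inverse Laplace transform (L^(-1){1/(s + 1)}=e^(-t), L^(-1){1/(s + 5)}=e^(-5t)):

Answer: y(t)=(1/4)·e^(-t) + (3/4)·e^(-5t)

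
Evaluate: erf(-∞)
erf(-∞)=-1 (the error function is odd, so erf(-∞)=-erf(∞)=-1)

Answer: -1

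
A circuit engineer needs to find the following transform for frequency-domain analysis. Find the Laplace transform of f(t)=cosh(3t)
L{cosh(at)} = s/(s²-a²)
L{cosh(3t)} = s/(s²-9)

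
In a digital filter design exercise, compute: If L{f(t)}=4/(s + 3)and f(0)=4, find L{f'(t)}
L{f'(t)}=s·F(s) - f(0)=4s/(s + 3) - 4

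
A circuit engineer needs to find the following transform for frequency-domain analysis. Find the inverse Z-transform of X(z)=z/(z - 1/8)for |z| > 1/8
Standard pair: z/(z-a) <-> a^n * u[n] for causal signals
With a=1/8: x[n]=(1/8)^n * u[n]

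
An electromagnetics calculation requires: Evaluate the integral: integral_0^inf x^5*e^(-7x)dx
This is a Gamma integral. Substitute u=7x (du=7 dx):
integral_0^inf x^5*e^(-7x) dx=(1/7^6) integral_0^inf u^5*e^(-u) du
=Gamma(6)/7^6=5!/7^6=120/117649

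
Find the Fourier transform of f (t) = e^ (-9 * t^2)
The Fourier transform of a Gaussian e^(-a*t^2) is sqrt(pi/a)*e^(-omega^2/(4a)).
With a = 9: F(omega) = sqrt(pi)/3*e^(-omega^2/36)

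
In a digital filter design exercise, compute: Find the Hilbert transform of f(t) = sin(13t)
The Hilbert transform shifts each frequency component by -pi/2.
H{sin(wt)}=-cos(wt)
With w=13: H{sin(13t)}=-cos(13t)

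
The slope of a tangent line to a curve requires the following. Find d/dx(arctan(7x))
d/dx[arctan(u)] = u'/(1+u²), u = 7x, u' = 7

Answer: 7/(1+49x²)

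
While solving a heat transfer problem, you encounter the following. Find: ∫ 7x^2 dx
Using power rule: ∫ 7x^2 dx=7/3 x^3 + C=(7/3)x^3 + C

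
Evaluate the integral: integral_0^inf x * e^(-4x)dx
This is a Gamma integral. Substitute u=4x (du=4 dx):
integral_0^inf x*e^(-4x) dx=(1/4^2) integral_0^inf u^1*e^(-u) du
=Gamma(2)/4^2=1!/4^2=1/16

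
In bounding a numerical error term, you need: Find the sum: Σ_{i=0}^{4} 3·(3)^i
Geometric series: S = a(1 - r^n)/(1 - r)
a = 3, r = 3, n = 5
S = 3(1-243)/-2 = 363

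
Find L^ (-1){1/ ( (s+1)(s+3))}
Partial fractions: 1/((s+1)(s+3))=A/(s+1)+B/(s+3)
Cover-up: A=1/(s+3)|_{s=-1}=1/2; B=1/(s+1)|_{s=-3}=-1/2
L^(-1)=(1/2)e^(-t) - (1/2)e^(-3t)

Answer: (1/2)(e^(-t) - e^(-3t))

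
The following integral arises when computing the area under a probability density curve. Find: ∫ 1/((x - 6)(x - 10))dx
Partial fractions: 1/((x-6)(x-10)) = A/(x-6) + B/(x-10)
A = -1/4, B = 1/4
∫ [-1/4· 1/(x-6) + 1/4· 1/(x-10)] dx
= (1/4)[ln|x-10| - ln|x-6|] + C

Answer: (1/4)·ln|(x-10)/(x-6)| + C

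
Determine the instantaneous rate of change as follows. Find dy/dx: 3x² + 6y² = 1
Differentiate: 6x + 12y·(dy/dx)=0
dy/dx=-6x/(12y)=-(1/2)·(x/y)

Answer: dy/dx=-(1/2)·(x/y)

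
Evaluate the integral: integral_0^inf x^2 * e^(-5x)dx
This is a Gamma integral. Substitute u = 5x (du = 5 dx):
integral_0^inf x^2*e^(-5x) dx = (1/5^3) integral_0^inf u^2*e^(-u) du
= Gamma(3)/5^3 = 2!/5^3 = 2/125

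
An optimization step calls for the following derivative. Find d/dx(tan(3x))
Chain rule: d/dx[tan(u)]=sec²(u)·u' where u=3x
u'=3

Answer: 3·sec²(3x)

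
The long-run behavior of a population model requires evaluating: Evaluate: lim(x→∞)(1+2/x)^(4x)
Rewrite as [(1+2/x)^x]^4.
lim(1+2/x)^x = e^2, so limit = (e^2)^4 = e^8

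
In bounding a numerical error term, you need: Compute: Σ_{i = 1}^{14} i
Using formula: Σ i^1 = n(n+1)/2 = 14·15/2 = 105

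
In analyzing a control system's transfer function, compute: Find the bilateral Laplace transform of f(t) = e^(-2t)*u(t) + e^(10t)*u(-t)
For e^(-2t)*u(t): L=1/(s + 2), Re(s) > -2
For e^(10t)*u(-t): L=-1/(s-10), Re(s) < 10
Combined: F(s)=1/(s + 2) - 1/(s-10), -2 < Re(s) < 10

Answer: 1/(s + 2) - 1/(s-10), ROC: -2 < Re(s) < 10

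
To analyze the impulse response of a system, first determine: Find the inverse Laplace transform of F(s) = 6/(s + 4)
L^(-1){6/(s-a)}=c·e^(at)
Here a=-4, c=6

Answer: 6e^(-4t)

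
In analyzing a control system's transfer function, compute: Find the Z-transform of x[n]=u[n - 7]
Using the time-shift property: Z{u[n-7]} = z^(-7)*z/(z-1)
= z^(-6)/(z-1)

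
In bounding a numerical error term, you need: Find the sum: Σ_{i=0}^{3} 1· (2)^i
Geometric series: S=a(1 - r^n)/(1 - r)
a=1, r=2, n=4
S=1(1-16)/-1=15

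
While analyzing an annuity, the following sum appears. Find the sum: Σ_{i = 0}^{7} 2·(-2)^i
Geometric series: S=a(1 - r^n)/(1 - r)
a=2, r=-2, n=8
S=2(1 - 256)/3=-170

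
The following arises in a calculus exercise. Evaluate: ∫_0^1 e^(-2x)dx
Antiderivative: (1/(-2))e^(-2x)
Evaluate: (1/(-2))(e^-2-1)

Answer: (e^-2-1)/(-2)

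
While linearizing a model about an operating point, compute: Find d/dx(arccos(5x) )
d/dx[arccos(u)] = -u'/√(1-u²), u = 5x, u' = 5

Answer: -5/√(1 - 25x²)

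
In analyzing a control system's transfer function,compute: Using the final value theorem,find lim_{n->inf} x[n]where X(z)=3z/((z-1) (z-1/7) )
Final value theorem: lim x[n] = lim_{z->1} (z-1) * X(z)
(z-1) * X(z) = 3z/(z-1/7)
As z->1: 3/(1-1/7) = 3/(6/7) = 7/2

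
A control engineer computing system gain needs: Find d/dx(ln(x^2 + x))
Chain rule: d/dx[ln(u)] = u'/u where u = x^2 + x
u' = 2x + 1

Answer: (2x + 1)/(x^2 + x)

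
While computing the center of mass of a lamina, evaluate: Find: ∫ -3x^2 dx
Using power rule: ∫ -3x^2 dx=-3/3 x^3+C=-x^3+C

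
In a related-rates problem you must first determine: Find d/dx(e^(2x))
Chain rule: d/dx[e^u] = e^u · u' where u = 2x
u' = 2

Answer: 2·e^(2x)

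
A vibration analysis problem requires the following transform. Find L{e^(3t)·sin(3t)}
First shifting: L{e^(at)f(t)} = F(s-a)
L{sin(3t)} = 3/(s²+9)
Shift: 3/((s-3)²+9)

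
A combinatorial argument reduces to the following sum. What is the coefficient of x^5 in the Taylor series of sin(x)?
sin(x)=Σ (-1)^k x^(2k + 1)/(2k + 1)!
For x^5: (-1)^2/5!=1/120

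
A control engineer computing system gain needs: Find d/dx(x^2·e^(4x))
Product rule: (fg)' = f'g+fg'
f = x^2, f' = 2x
g = e^(4x), g' = 4·e^(4x)

Answer: 2x·e^(4x)+4x^2·e^(4x)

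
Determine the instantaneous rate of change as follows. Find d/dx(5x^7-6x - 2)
Power rule: d/dx(ax^n)=n·a·x^(n-1)
Term by term: 35·x^6 - 6

Answer: 35x^6 - 6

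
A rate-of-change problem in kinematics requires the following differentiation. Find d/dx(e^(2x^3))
Chain rule: d/dx[e^u]=e^u · u' where u=2x^3
u'=6x^2

Answer: 6x^2·e^(2x^3)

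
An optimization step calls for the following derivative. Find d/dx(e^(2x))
Chain rule: d/dx[e^u] = e^u · u' where u = 2x
u' = 2

Answer: 2·e^(2x)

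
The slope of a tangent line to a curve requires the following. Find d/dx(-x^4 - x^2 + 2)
Power rule: d/dx(ax^n)=n·a·x^(n-1)
Term by term: -4·x^3 - 2·x

Answer: -4x^3 - 2x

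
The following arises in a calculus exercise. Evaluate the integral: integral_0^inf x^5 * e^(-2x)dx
This is a Gamma integral. Substitute u=2x (du=2 dx):
integral_0^inf x^5 * e^(-2x) dx=(1/2^6) integral_0^inf u^5 * e^(-u) du
=Gamma(6)/2^6=5!/2^6=120/64

Answer: 15/8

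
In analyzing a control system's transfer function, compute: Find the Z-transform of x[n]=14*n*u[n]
Z{n*u[n]} = z/(z-1)^2
By linearity: Z{14*n*u[n]} = 14z/(z-1)^2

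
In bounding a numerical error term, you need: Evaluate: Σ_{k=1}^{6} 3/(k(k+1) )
Partial fractions: 3/(k(k+1)) = 3/k - 3/(k+1)
Telescoping sum: 3(1-1/7) = 3·6/7

Answer: 18/7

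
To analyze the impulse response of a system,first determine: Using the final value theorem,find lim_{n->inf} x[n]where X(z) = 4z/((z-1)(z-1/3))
Final value theorem: lim x[n] = lim_{z->1} (z-1)*X(z)
(z-1)*X(z) = 4z/(z-1/3)
As z->1: 4/(1 - 1/3) = 4/(2/3) = 6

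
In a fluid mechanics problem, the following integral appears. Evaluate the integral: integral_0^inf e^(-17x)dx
integral_0^inf e^(-17x) dx=[-1/17*e^(-17x)]_0^inf
=0 - (-1/17)=1/17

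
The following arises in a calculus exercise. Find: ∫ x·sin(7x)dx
By parts: u = x, dv = sin(7x) dx
du = dx, v = -cos(7x)/7
= -x·cos(7x)/7+sin(7x)/7²+C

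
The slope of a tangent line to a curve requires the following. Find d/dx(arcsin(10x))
d/dx[arcsin(u)] = u'/√(1-u²), u = 10x, u' = 10

Answer: 10/√(1-100x²)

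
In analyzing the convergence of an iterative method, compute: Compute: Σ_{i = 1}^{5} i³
Using formula: Σ i^3 = [n(n+1)/2]² = [5·6/2]² = 225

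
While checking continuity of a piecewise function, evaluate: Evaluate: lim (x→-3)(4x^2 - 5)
Polynomial is continuous, so substitute x = -3:
4·(-3)^2-5 = 31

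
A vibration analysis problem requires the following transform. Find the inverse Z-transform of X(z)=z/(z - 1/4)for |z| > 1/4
Standard pair: z/(z-a) <-> a^n*u[n] for causal signals
With a = 1/4: x[n] = (1/4)^n*u[n]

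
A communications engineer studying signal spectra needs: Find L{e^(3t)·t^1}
First shifting: L{e^(at)f(t)} = F(s-a)
L{t^1} = 1/s^2
Shift s → s-3: 1/(s-3)^2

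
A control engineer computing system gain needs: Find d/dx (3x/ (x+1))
Quotient rule: (f/g)'=(f'g - fg')/g²
f=3x, f'=3
g=x+1, g'=1

Answer: (3·(x+1)-3x)/(x+1)²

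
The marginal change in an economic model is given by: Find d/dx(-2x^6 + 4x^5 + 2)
Power rule: d/dx(ax^n)=n·a·x^(n-1)
Term by term: -12·x^5 + 20·x^4

Answer: -12x^5 + 20x^4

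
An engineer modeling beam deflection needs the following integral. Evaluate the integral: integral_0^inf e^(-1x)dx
integral_0^inf e^(-1x) dx=[-1/1 * e^(-1x)]_0^inf
=0 - (-1/1)=1/1

Answer: 1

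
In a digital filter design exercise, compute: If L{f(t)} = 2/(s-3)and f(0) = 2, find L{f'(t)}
L{f'(t)}=s·F(s) - f(0)=2s/(s-3) - 2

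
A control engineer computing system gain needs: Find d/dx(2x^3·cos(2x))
Product rule: (fg)'=f'g + fg'
f=2x^3, f'=6x^2
g=cos(2x), g'=-2·sin(2x)

Answer: 6x^2·cos(2x) - 4x^3·sin(2x)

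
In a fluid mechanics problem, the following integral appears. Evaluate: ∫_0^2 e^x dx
Antiderivative: e^x
Evaluate: (e^2 - 1)

Answer: e^2 - 1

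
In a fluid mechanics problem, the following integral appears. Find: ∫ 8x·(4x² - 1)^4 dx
Let u = 4x² - 1, du = 8x dx
∫ u^4 du = u^5/5+C

Answer: (4x² - 1)^5/5+C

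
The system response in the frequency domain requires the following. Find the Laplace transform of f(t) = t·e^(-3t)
L{t·e^(at)}=1/(s-a)²
L{t·e^(-3t)}=1/(s + 3)²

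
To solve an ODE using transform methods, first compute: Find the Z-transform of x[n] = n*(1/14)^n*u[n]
Using the property Z{n*a^n*u[n]} = az/(z-a)^2
With a = 1/14: X(z) = (1/14)z/(z - 1/14)^2, |z| > 1/14

Answer: (1/14)z/(z - 1/14)^2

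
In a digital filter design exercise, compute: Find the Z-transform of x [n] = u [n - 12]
Using the time-shift property: Z{u[n-12]}=z^(-12) * z/(z-1)
=z^(-11)/(z-1)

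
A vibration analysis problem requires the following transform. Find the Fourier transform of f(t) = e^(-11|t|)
Using the standard pair: F{e^(-a|t|)}=2a/(a^2 + omega^2)
With a=11: F(omega)=22/(121 + omega^2)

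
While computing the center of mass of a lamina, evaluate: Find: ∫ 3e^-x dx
Since d/dx[e^-x]=- e^-x, we get -3e^-x + C

Answer: -3e^-x + C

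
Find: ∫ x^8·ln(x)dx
By parts: u = ln(x), dv = x^8 dx
du = 1/x dx, v = x^9/9
= x^9·ln(x)/9 - ∫ x^8/9 dx
= x^9·ln(x)/9 - x^9/81+C

Answer: x^9(ln(x)/9-1/81)+C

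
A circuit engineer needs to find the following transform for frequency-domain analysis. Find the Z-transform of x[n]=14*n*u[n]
Z{n*u[n]}=z/(z-1)^2
By linearity: Z{14*n*u[n]}=14z/(z-1)^2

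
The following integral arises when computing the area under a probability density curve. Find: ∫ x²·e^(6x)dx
Integration by parts twice:
First: u=x², dv=e^(6x) dx => x²e^(6x)/6 - (2/6)∫ xe^(6x) dx
Second (∫ xe^(6x) dx): xe^(6x)/6 - e^(6x)/36
Combining: e^(6x)(x²/6-2x/36+2/216)+C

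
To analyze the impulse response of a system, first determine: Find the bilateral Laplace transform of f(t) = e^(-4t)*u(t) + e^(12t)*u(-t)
For e^(-4t) * u(t): L = 1/(s+4), Re(s) > -4
For e^(12t) * u(-t): L = -1/(s-12), Re(s) < 12
Combined: F(s) = 1/(s+4)-1/(s-12), -4 < Re(s) < 12

Answer: 1/(s+4)-1/(s-12), ROC: -4 < Re(s) < 12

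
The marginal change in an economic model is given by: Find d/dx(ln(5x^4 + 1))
Chain rule: d/dx[ln(u)]=u'/u where u=5x^4 + 1
u'=20x^3

Answer: (20x^3)/(5x^4 + 1)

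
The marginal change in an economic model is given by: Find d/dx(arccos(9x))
d/dx[arccos(u)] = -u'/√(1-u²), u = 9x, u' = 9

Answer: -9/√(1 - 81x²)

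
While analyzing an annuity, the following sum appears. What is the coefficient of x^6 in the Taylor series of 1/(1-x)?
1/(1-x) = Σ x^n for |x|<1
All coefficients are 1

Answer: 1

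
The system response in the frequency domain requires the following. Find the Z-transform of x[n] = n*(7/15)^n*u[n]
Using the property Z{n*a^n*u[n]} = az/(z-a)^2
With a = 7/15: X(z) = (7/15)z/(z - 7/15)^2, |z| > 7/15

Answer: (7/15)z/(z - 7/15)^2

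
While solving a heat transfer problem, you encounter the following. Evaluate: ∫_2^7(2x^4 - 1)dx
Step 1: Find antiderivative F(x)=(2/5)x^5 - x
Step 2: F(7) - F(2)=33579/5 - (54/5)=6705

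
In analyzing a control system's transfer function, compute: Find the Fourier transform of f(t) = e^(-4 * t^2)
The Fourier transform of a Gaussian e^(-a * t^2) is sqrt(pi/a) * e^(-omega^2/(4a)).
With a=4: F(omega)=sqrt(pi)/2 * e^(-omega^2/16)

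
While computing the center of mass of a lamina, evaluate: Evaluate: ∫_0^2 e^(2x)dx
Antiderivative: (1/2)e^(2x)
Evaluate: (1/2)(e^4 - 1)

Answer: (e^4 - 1)/2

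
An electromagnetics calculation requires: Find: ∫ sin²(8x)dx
Using identity sin²(u) = (1 - cos(2u))/2:
∫ (1 - cos(16x))/2 dx = x/2 - sin(16x)/32 + C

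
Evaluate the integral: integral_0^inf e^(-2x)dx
integral_0^inf e^(-2x) dx=[-1/2 * e^(-2x)]_0^inf
=0 - (-1/2)=1/2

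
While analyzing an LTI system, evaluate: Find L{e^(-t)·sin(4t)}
First shifting: L{e^(at)f(t)}=F(s-a)
L{sin(4t)}=4/(s² + 16)
Shift: 4/((s + 1)² + 16)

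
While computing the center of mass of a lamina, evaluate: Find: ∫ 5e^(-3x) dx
Since d/dx[e^(-3x)]=-3e^(-3x), we get -5/3 e^(-3x) + C

Answer: (-5/3)e^(-3x) + C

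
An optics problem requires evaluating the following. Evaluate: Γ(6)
Γ(n) = (n-1)! for positive integers
Γ(6) = 5! = 120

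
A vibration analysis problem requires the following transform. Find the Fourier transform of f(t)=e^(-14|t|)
Using the standard pair: F{e^(-a|t|)}=2a/(a^2 + omega^2)
With a=14: F(omega)=28/(196 + omega^2)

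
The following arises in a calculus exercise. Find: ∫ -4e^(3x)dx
Since d/dx[e^(3x)]=3e^(3x), we get -4/3 e^(3x) + C

Answer: (-4/3)e^(3x) + C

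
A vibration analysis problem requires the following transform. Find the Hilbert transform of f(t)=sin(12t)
The Hilbert transform shifts each frequency component by -pi/2.
H{sin(wt)}=-cos(wt)
With w=12: H{sin(12t)}=-cos(12t)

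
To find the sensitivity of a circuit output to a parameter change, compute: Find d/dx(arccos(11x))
d/dx[arccos(u)]=-u'/√(1-u²), u=11x, u'=11

Answer: -11/√(1-121x²)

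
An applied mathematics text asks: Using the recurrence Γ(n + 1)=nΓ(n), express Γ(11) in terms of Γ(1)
Γ(11)=10Γ(10)=10·9Γ(9)=...=10!·Γ(1)=3628800·Γ(1)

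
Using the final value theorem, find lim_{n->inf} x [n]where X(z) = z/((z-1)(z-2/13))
Final value theorem: lim x[n]=lim_{z->1} (z-1)*X(z)
(z-1)*X(z)=z/(z-2/13)
As z->1: 1/(1-2/13)=1/(11/13)=13/11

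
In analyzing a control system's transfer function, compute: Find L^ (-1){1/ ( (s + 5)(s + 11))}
Partial fractions: 1/((s + 5)(s + 11)) = A/(s + 5) + B/(s + 11)
Cover-up: A = 1/(s + 11)|_{s = -5} = 1/6; B = 1/(s + 5)|_{s = -11} = -1/6
L^(-1) = (1/6)e^(-5t) - (1/6)e^(-11t)

Answer: (1/6)(e^(-5t) - e^(-11t))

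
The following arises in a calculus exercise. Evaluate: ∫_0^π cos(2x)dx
Antiderivative: sin(2x)/2
Evaluate at bounds: [sin(2·π)/2] - [sin(2·0)/2]
= ((0) - (0))/2 = 0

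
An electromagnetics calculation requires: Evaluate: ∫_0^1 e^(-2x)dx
Antiderivative: (1/(-2))e^(-2x)
Evaluate: (1/(-2))(e^-2-1)

Answer: (e^-2-1)/(-2)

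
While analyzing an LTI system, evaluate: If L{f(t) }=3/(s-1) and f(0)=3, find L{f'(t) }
L{f'(t)} = s·F(s) - f(0) = 3s/(s-1) - 3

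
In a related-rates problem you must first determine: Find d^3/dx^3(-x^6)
Apply power rule 3 times:
d^1: -6x^5
d^2: -30x^4
d^3: -120x^3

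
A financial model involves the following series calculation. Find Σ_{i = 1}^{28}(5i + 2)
= 5·Σ i+2·28 = 5·406+56 = 2086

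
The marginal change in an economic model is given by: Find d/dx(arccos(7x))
d/dx[arccos(u)]=-u'/√(1-u²), u=7x, u'=7

Answer: -7/√(1-49x²)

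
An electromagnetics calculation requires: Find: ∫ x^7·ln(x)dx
By parts: u=ln(x), dv=x^7 dx
du=1/x dx, v=x^8/8
=x^8·ln(x)/8 - ∫ x^7/8 dx
=x^8·ln(x)/8 - x^8/64 + C

Answer: x^8(ln(x)/8 - 1/64) + C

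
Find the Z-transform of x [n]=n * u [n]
Standard pair: Z{n*u[n]} = z/(z-1)^2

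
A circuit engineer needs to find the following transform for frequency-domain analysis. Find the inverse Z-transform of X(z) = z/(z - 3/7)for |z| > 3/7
Standard pair: z/(z-a) <-> a^n * u[n] for causal signals
With a = 3/7: x[n] = (3/7)^n * u[n]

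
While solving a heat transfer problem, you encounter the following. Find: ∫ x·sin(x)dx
By parts: u = x, dv = sin(x) dx
du = dx, v = -cos(x)
= -x·cos(x) + sin(x) + C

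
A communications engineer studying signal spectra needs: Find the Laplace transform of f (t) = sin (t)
L{sin(wt)} = w/(s² + w²)
L{sin(t)} = 1/(s² + 1)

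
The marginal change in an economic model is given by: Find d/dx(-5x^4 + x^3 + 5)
Power rule: d/dx(ax^n) = n·a·x^(n-1)
Term by term: -20·x^3+3·x^2

Answer: -20x^3+3x^2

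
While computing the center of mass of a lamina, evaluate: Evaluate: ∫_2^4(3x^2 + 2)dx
Step 1: Find antiderivative F(x) = x^3+2x
Step 2: F(4) - F(2) = 72 - (12) = 60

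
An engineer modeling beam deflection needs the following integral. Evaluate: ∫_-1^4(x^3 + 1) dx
Step 1: Find antiderivative F(x)=(1/4)x^4 + x
Step 2: F(4) - F(-1)=68 - (-3/4)=275/4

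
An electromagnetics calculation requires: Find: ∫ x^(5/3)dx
Power rule: ∫ x^(5/3) dx = x^(8/3)/(8/3)+C

Answer: (3/8)·x^(8/3)+C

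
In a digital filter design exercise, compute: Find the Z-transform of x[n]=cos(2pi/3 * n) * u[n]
Z{cos(w0 * n) * u[n]} = z(z - cos(w0))/(z^2-2z * cos(w0)+1)
With w0 = 2pi/3: X(z) = z(z - cos(2pi/3))/(z^2-2z * cos(2pi/3)+1)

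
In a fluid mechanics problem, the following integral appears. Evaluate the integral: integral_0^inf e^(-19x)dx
integral_0^inf e^(-19x) dx = [-1/19*e^(-19x)]_0^inf
= 0 - (-1/19) = 1/19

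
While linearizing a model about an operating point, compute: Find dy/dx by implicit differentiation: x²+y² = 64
Differentiate both sides: 2x+2y·(dy/dx)=0
Solve: dy/dx=-2x/(2y)=-x/y

Answer: dy/dx=-x/y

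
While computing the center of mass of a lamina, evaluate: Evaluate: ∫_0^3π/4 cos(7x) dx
Antiderivative: sin(7x)/7
Evaluate at bounds: [sin(7·3π/4)/7] - [sin(7·0)/7]
=((-√2/2) - (0))/7=-√2/14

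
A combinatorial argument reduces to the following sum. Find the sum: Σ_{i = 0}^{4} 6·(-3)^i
Geometric series: S = a(1 - r^n)/(1 - r)
a = 6, r = -3, n = 5
S = 6(1 + 243)/4 = 366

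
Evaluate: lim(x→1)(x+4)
Polynomial is continuous, so substitute x=1:
1·1 + 4=5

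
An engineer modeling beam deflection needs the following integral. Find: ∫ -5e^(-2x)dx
Since d/dx[e^(-2x)] = -2e^(-2x), we get 5/2 e^(-2x) + C

Answer: (5/2)e^(-2x) + C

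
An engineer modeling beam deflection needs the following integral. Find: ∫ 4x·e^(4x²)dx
Let u = 4x², du = 8x dx
∫ (1/2)e^u du = e^u/2 + C

Answer: e^(4x²)/2 + C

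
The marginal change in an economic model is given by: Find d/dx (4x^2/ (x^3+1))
Quotient rule: (f/g)'=(f'g - fg')/g²
f=4x^2, f'=8x
g=x^3+1, g'=3x^2

Answer: (8x·(x^3+1)-12x^4)/(x^3+1)²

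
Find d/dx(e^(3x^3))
Chain rule: d/dx[e^u] = e^u · u' where u = 3x^3
u' = 9x^2

Answer: 9x^2·e^(3x^3)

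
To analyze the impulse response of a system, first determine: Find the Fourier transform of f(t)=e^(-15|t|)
Using the standard pair: F{e^(-a|t|)} = 2a/(a^2+omega^2)
With a = 15: F(omega) = 30/(225+omega^2)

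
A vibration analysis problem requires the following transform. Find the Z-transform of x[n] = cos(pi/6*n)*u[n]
Z{cos(w0 * n) * u[n]}=z(z - cos(w0))/(z^2-2z * cos(w0)+1)
With w0=pi/6: X(z)=z(z - cos(pi/6))/(z^2-2z * cos(pi/6)+1)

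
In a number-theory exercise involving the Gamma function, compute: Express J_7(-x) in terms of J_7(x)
For integer n: J_n(-x) = (-1)^n J_n(x)
With n = 7: J_7(-x) = (-1)^7 J_7(x) = -J_7(x)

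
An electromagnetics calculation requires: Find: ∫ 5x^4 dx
Using power rule: ∫ 5x^4 dx = 5/5 x^5+C = x^5+C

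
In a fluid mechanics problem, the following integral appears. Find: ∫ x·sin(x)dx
By parts: u = x, dv = sin(x) dx
du = dx, v = -cos(x)
= -x·cos(x) + sin(x) + C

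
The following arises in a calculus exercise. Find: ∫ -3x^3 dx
Using power rule: ∫ -3x^3 dx = -3/4 x^4 + C = (-3/4)x^4 + C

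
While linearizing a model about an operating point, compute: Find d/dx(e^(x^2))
Chain rule: d/dx[e^u] = e^u · u' where u = x^2
u' = 2x

Answer: 2x·e^(x^2)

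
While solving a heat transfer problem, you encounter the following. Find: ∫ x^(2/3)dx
Power rule: ∫ x^(2/3) dx = x^(5/3)/(5/3) + C

Answer: (3/5)·x^(5/3) + C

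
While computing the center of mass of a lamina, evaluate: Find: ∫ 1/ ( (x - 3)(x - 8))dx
Partial fractions: 1/((x-3)(x-8))=A/(x-3)+B/(x-8)
A=-1/5, B=1/5
∫ [-1/5· 1/(x-3)+1/5· 1/(x-8)] dx
=(1/5)[ln|x-8| - ln|x-3|]+C

Answer: (1/5)·ln|(x-8)/(x-3)|+C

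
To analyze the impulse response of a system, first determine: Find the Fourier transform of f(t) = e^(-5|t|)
Using the standard pair: F{e^(-a|t|)} = 2a/(a^2+omega^2)
With a = 5: F(omega) = 10/(25+omega^2)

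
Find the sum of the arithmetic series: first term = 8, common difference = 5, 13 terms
Last term: a_n = 8+(13-1)·5 = 68
Sum = n(a_1+a_n)/2 = 13(8+68)/2 = 494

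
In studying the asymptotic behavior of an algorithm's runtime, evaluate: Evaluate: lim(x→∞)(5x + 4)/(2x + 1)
Divide numerator and denominator by x:
lim (5 + 4/x)/(2 + 1/x) = 5/2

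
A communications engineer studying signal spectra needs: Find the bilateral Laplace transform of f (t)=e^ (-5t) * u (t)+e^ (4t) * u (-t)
For e^(-5t) * u(t): L=1/(s + 5), Re(s) > -5
For e^(4t) * u(-t): L=-1/(s-4), Re(s) < 4
Combined: F(s)=1/(s + 5) - 1/(s-4), -5 < Re(s) < 4

Answer: 1/(s + 5) - 1/(s-4), ROC: -5 < Re(s) < 4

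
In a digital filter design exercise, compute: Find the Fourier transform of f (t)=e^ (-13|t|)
Using the standard pair: F{e^(-a|t|)} = 2a/(a^2 + omega^2)
With a = 13: F(omega) = 26/(169 + omega^2)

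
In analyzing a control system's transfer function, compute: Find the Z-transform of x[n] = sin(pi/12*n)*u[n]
Z{sin(w0*n)*u[n]} = z*sin(w0)/(z^2 - 2z*cos(w0) + 1)
With w0 = pi/12: X(z) = z*sin(pi/12)/(z^2 - 2z*cos(pi/12) + 1)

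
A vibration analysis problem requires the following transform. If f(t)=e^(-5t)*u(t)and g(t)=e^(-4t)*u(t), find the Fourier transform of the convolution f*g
By the convolution theorem: F{f*g} = F(omega)*G(omega)
F(omega) = 1/(5+j*omega), G(omega) = 1/(4+j*omega)
F{f*g} = 1/((5+j*omega)(4+j*omega))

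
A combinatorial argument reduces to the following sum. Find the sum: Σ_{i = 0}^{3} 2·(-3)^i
Geometric series: S = a(1 - r^n)/(1 - r)
a = 2, r = -3, n = 4
S = 2(1-81)/4 = -40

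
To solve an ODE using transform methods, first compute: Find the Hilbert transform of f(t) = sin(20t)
The Hilbert transform shifts each frequency component by -pi/2.
H{sin(wt)} = -cos(wt)
With w = 20: H{sin(20t)} = -cos(20t)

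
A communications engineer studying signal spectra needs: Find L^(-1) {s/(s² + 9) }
L^(-1){s/(s² + w²)} = cos(wt)
Here w = 3

Answer: cos(3t)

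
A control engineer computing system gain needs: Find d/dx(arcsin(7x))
d/dx[arcsin(u)]=u'/√(1-u²), u=7x, u'=7

Answer: 7/√(1-49x²)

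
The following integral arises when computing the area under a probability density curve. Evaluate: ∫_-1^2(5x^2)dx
Step 1: Find antiderivative F(x)=(5/3)x^3
Step 2: F(2) - F(-1)=40/3 - (-5/3)=15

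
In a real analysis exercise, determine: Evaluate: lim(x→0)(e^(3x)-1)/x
L'Hôpital (0/0): lim 3e^(3x)/1=3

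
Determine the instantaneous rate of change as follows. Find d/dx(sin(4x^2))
Chain rule: d/dx[sin(u)]=cos(u)·u' where u=4x^2
u'=8x

Answer: 8x·cos(4x^2)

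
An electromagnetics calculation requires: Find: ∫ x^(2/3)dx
Power rule: ∫ x^(2/3) dx=x^(5/3)/(5/3) + C

Answer: (3/5)·x^(5/3) + C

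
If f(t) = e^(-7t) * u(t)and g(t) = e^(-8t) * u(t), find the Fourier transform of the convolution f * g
By the convolution theorem: F{f*g} = F(omega)*G(omega)
F(omega) = 1/(7 + j*omega), G(omega) = 1/(8 + j*omega)
F{f*g} = 1/((7 + j*omega)(8 + j*omega))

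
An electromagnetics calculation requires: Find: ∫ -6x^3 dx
Using power rule: ∫ -6x^3 dx = -6/4 x^4 + C = (-3/2)x^4 + C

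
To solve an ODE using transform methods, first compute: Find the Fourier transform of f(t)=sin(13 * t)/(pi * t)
sin(W * t)/(pi * t)=(W/pi) * sinc(W * t/pi) is the impulse response of the ideal low-pass filter with cutoff W (here W=13).
Its Fourier transform is a rectangular function:
F(omega)=1 for |omega| < 13, 0 otherwise

Answer: rect(omega/26) [i.e., 1 for |omega| < 13, 0 otherwise]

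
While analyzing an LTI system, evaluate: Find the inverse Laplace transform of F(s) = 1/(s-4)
L^(-1){1/(s-a)}=c·e^(at)
Here a=4, c=1

Answer: e^(4t)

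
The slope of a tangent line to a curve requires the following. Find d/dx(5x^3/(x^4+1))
Quotient rule: (f/g)' = (f'g - fg')/g²
f = 5x^3, f' = 15x^2
g = x^4+1, g' = 4x^3

Answer: (15x^2·(x^4+1)-20x^6)/(x^4+1)²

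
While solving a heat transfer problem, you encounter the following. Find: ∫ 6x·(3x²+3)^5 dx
Let u = 3x²+3, du = 6x dx
∫ u^5 du = u^6/6+C

Answer: (3x²+3)^6/6+C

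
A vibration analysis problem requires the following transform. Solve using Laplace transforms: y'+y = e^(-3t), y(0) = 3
Take L: sY - 3 + Y = 1/(s + 3)
Y(s + 1) = 1/(s + 3) + 3
Y = 1/((s + 3)(s + 1)) + 3/(s + 1)
Partial fractions: 1/((s + 3)(s + 1)) = -(1/2)/(s + 3) + (1/2)/(s + 1)
So Y = -(1/2)/(s + 3) + (7/2)/(s + 1)
Inverse Laplace transform (L^(-1){1/(s + 3)} = e^(-3t), L^(-1){1/(s + 1)} = e^(-t)):

Answer: y(t) = (-1/2)·e^(-3t) + (7/2)·e^(-t)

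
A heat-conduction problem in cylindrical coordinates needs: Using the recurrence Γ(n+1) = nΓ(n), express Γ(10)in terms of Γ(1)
Γ(10) = 9Γ(9) = 9·8Γ(8) = ... = 9!·Γ(1) = 362880·Γ(1)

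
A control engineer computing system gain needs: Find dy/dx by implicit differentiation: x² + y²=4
Differentiate both sides: 2x + 2y·(dy/dx) = 0
Solve: dy/dx = -2x/(2y) = -x/y

Answer: dy/dx = -x/y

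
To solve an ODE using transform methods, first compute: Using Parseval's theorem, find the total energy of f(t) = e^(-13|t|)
Parseval's theorem: E=integral |f(t)|^2 dt=(1/2pi) integral |F(omega)|^2 domega
E=integral_{-inf}^{inf} e^(-26|t|) dt=2*integral_0^inf e^(-26t) dt=2/(2*13)=1/13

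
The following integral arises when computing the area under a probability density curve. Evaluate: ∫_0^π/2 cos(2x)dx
Antiderivative: sin(2x)/2
Evaluate at bounds: [sin(2·π/2)/2] - [sin(2·0)/2]
=((0) - (0))/2=0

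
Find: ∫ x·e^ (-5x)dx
Integration by parts: u=x, dv=e^(-5x) dx
du=dx, v=e^(-5x)/(-5)
=x·e^(-5x)/(-5) - ∫ e^(-5x)/(-5) dx
=x·e^(-5x)/(-5) - e^(-5x)/25 + C

Answer: e^(-5x)(x/(-5) - 1/25) + C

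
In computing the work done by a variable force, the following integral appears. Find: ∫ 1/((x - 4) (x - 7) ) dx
Partial fractions: 1/((x-4)(x-7)) = A/(x-4)+B/(x-7)
A = -1/3, B = 1/3
∫ [-1/3· 1/(x-4)+1/3· 1/(x-7)] dx
= (1/3)[ln|x-7| - ln|x-4|]+C

Answer: (1/3)·ln|(x-7)/(x-4)|+C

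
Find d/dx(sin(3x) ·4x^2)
Product rule: (fg)'=f'g+fg'
f=sin(3x), f'=3·cos(3x)
g=4x^2, g'=8x

Answer: 12·cos(3x)·x^2+8·sin(3x)·x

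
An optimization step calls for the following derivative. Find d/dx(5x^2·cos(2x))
Product rule: (fg)' = f'g + fg'
f = 5x^2, f' = 10x
g = cos(2x), g' = -2·sin(2x)

Answer: 10x·cos(2x) - 10x^2·sin(2x)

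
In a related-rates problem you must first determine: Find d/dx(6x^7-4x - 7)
Power rule: d/dx(ax^n) = n·a·x^(n-1)
Term by term: 42·x^6-4

Answer: 42x^6-4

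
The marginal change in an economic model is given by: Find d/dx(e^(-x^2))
Chain rule: d/dx[e^u]=e^u · u' where u=-x^2
u'=-2x

Answer: -2x·e^(-x^2)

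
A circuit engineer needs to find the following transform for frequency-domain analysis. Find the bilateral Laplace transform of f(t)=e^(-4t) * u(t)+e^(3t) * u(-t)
For e^(-4t) * u(t): L=1/(s+4), Re(s) > -4
For e^(3t) * u(-t): L=-1/(s-3), Re(s) < 3
Combined: F(s)=1/(s+4)-1/(s-3), -4 < Re(s) < 3

Answer: 1/(s+4)-1/(s-3), ROC: -4 < Re(s) < 3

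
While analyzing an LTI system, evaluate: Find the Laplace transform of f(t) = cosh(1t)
L{cosh(at)}=s/(s²-a²)
L{cosh(1t)}=s/(s²-1)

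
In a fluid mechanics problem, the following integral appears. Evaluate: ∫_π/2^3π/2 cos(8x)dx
Antiderivative: sin(8x)/8
Evaluate at bounds: [sin(8·3π/2)/8] - [sin(8·π/2)/8]
=((0) - (0))/8=0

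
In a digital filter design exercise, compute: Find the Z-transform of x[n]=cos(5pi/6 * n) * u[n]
Z{cos(w0 * n) * u[n]}=z(z - cos(w0))/(z^2-2z * cos(w0)+1)
With w0=5pi/6: X(z)=z(z - cos(5pi/6))/(z^2-2z * cos(5pi/6)+1)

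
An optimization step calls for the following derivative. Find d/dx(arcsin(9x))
d/dx[arcsin(u)] = u'/√(1-u²), u = 9x, u' = 9

Answer: 9/√(1 - 81x²)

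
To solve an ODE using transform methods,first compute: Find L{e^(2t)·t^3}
First shifting: L{e^(at)f(t)}=F(s-a)
L{t^3}=6/s^4
Shift s → s-2: 6/(s-2)^4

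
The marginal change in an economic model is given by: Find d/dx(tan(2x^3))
Chain rule: d/dx[tan(u)]=sec²(u)·u' where u=2x^3
u'=6x^2

Answer: 6x^2·sec²(2x^3)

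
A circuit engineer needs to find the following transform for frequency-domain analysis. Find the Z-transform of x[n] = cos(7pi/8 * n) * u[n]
Z{cos(w0*n)*u[n]} = z(z - cos(w0))/(z^2 - 2z*cos(w0) + 1)
With w0 = 7pi/8: X(z) = z(z - cos(7pi/8))/(z^2 - 2z*cos(7pi/8) + 1)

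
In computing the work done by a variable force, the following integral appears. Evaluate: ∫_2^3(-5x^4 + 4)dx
Step 1: Find antiderivative F(x) = -x^5+4x
Step 2: F(3) - F(2) = -231 - (-24) = -207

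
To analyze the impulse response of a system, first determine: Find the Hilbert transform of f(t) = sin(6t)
The Hilbert transform shifts each frequency component by -pi/2.
H{sin(wt)} = -cos(wt)
With w = 6: H{sin(6t)} = -cos(6t)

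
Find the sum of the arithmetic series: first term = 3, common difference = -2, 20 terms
Last term: a_n=3 + (20 - 1)·-2=-35
Sum=n(a_1 + a_n)/2=20(3 + (-35))/2=-320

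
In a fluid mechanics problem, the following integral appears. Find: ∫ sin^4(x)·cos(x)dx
Let u=sin(x), du=cos(x) dx
∫ u^4 du=u^5/5 + C

Answer: sin^5(x)/5 + C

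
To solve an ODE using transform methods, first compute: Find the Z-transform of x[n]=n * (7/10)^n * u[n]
Using the property Z{n * a^n * u[n]} = az/(z-a)^2
With a = 7/10: X(z) = (7/10)z/(z - 7/10)^2, |z| > 7/10

Answer: (7/10)z/(z - 7/10)^2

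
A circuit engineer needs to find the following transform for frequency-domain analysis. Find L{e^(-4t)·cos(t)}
First shifting: L{e^(at)f(t)}=F(s-a)
L{cos(t)}=s/(s²+1)
Shift: (s+4)/((s+4)²+1)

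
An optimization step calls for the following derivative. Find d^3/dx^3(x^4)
Apply power rule 3 times:
d^1: 4x^3
d^2: 12x^2
d^3: 24x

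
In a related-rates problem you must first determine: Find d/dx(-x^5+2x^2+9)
Power rule: d/dx(ax^n)=n·a·x^(n-1)
Term by term: -5·x^4+4·x

Answer: -5x^4+4x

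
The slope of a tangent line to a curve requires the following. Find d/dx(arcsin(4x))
d/dx[arcsin(u)] = u'/√(1-u²), u = 4x, u' = 4

Answer: 4/√(1-16x²)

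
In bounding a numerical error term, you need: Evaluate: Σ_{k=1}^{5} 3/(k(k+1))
Partial fractions: 3/(k(k+1))=3/k - 3/(k+1)
Telescoping sum: 3(1-1/6)=3·5/6

Answer: 5/2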